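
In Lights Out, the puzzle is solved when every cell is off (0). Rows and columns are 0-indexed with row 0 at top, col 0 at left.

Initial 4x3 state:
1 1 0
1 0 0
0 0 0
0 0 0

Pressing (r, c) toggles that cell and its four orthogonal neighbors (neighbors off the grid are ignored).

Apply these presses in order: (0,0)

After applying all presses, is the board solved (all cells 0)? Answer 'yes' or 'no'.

Answer: yes

Derivation:
After press 1 at (0,0):
0 0 0
0 0 0
0 0 0
0 0 0

Lights still on: 0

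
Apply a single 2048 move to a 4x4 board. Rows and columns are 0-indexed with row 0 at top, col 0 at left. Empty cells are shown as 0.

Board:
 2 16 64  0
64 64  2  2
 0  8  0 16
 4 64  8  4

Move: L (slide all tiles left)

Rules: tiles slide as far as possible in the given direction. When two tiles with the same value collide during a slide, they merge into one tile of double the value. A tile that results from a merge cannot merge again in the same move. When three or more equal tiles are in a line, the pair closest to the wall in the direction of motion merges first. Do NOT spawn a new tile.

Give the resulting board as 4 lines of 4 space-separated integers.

Answer:   2  16  64   0
128   4   0   0
  8  16   0   0
  4  64   8   4

Derivation:
Slide left:
row 0: [2, 16, 64, 0] -> [2, 16, 64, 0]
row 1: [64, 64, 2, 2] -> [128, 4, 0, 0]
row 2: [0, 8, 0, 16] -> [8, 16, 0, 0]
row 3: [4, 64, 8, 4] -> [4, 64, 8, 4]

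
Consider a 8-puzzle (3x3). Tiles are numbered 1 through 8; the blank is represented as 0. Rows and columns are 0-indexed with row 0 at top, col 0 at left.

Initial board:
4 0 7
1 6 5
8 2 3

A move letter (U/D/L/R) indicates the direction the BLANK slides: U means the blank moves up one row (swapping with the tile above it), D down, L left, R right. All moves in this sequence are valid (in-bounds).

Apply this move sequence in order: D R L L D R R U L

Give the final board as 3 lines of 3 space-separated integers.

After move 1 (D):
4 6 7
1 0 5
8 2 3

After move 2 (R):
4 6 7
1 5 0
8 2 3

After move 3 (L):
4 6 7
1 0 5
8 2 3

After move 4 (L):
4 6 7
0 1 5
8 2 3

After move 5 (D):
4 6 7
8 1 5
0 2 3

After move 6 (R):
4 6 7
8 1 5
2 0 3

After move 7 (R):
4 6 7
8 1 5
2 3 0

After move 8 (U):
4 6 7
8 1 0
2 3 5

After move 9 (L):
4 6 7
8 0 1
2 3 5

Answer: 4 6 7
8 0 1
2 3 5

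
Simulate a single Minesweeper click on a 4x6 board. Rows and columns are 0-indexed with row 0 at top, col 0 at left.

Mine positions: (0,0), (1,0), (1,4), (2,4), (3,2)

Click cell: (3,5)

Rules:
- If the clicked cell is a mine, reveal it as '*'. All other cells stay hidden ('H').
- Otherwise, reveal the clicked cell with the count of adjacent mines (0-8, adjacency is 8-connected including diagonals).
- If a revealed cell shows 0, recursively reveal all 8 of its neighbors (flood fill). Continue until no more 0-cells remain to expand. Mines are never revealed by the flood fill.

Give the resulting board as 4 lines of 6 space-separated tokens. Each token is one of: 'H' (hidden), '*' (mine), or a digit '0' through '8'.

H H H H H H
H H H H H H
H H H H H H
H H H H H 1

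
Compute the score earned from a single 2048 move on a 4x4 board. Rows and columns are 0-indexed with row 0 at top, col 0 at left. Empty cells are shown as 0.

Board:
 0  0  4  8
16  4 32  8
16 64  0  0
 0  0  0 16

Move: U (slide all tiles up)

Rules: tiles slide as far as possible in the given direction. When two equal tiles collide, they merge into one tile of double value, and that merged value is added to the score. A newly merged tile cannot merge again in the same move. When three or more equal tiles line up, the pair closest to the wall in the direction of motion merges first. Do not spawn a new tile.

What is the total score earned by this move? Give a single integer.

Slide up:
col 0: [0, 16, 16, 0] -> [32, 0, 0, 0]  score +32 (running 32)
col 1: [0, 4, 64, 0] -> [4, 64, 0, 0]  score +0 (running 32)
col 2: [4, 32, 0, 0] -> [4, 32, 0, 0]  score +0 (running 32)
col 3: [8, 8, 0, 16] -> [16, 16, 0, 0]  score +16 (running 48)
Board after move:
32  4  4 16
 0 64 32 16
 0  0  0  0
 0  0  0  0

Answer: 48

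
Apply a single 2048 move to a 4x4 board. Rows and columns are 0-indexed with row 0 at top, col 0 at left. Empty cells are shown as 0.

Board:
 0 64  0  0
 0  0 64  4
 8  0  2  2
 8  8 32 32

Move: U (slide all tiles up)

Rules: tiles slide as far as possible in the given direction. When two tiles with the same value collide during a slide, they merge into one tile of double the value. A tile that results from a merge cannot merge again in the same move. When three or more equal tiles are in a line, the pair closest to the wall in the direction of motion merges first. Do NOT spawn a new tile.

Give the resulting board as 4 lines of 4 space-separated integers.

Answer: 16 64 64  4
 0  8  2  2
 0  0 32 32
 0  0  0  0

Derivation:
Slide up:
col 0: [0, 0, 8, 8] -> [16, 0, 0, 0]
col 1: [64, 0, 0, 8] -> [64, 8, 0, 0]
col 2: [0, 64, 2, 32] -> [64, 2, 32, 0]
col 3: [0, 4, 2, 32] -> [4, 2, 32, 0]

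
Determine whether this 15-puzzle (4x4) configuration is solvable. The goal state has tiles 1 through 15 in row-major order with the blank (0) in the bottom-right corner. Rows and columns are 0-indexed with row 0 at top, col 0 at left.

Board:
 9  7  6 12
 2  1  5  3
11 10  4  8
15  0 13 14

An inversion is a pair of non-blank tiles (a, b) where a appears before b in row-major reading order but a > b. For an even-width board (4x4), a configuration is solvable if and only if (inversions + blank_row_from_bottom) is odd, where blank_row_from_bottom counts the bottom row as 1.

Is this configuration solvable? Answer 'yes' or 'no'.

Answer: no

Derivation:
Inversions: 37
Blank is in row 3 (0-indexed from top), which is row 1 counting from the bottom (bottom = 1).
37 + 1 = 38, which is even, so the puzzle is not solvable.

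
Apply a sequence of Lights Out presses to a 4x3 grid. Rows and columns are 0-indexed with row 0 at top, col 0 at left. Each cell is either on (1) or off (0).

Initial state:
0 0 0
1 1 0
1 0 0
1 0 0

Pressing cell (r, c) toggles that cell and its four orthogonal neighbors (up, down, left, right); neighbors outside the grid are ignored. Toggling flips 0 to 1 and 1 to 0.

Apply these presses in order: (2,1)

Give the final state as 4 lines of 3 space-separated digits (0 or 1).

After press 1 at (2,1):
0 0 0
1 0 0
0 1 1
1 1 0

Answer: 0 0 0
1 0 0
0 1 1
1 1 0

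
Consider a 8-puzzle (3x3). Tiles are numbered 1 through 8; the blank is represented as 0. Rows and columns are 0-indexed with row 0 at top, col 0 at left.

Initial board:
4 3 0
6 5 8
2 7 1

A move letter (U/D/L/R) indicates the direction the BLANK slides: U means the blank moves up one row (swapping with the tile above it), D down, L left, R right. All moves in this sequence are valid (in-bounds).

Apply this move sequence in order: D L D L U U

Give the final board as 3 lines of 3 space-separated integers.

After move 1 (D):
4 3 8
6 5 0
2 7 1

After move 2 (L):
4 3 8
6 0 5
2 7 1

After move 3 (D):
4 3 8
6 7 5
2 0 1

After move 4 (L):
4 3 8
6 7 5
0 2 1

After move 5 (U):
4 3 8
0 7 5
6 2 1

After move 6 (U):
0 3 8
4 7 5
6 2 1

Answer: 0 3 8
4 7 5
6 2 1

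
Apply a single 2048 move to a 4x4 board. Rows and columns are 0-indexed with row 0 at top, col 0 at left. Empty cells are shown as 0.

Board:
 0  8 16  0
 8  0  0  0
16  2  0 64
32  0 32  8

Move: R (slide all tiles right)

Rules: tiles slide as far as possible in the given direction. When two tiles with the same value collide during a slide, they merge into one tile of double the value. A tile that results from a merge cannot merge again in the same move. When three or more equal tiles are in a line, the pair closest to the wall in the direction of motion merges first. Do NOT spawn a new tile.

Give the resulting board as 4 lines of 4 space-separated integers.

Answer:  0  0  8 16
 0  0  0  8
 0 16  2 64
 0  0 64  8

Derivation:
Slide right:
row 0: [0, 8, 16, 0] -> [0, 0, 8, 16]
row 1: [8, 0, 0, 0] -> [0, 0, 0, 8]
row 2: [16, 2, 0, 64] -> [0, 16, 2, 64]
row 3: [32, 0, 32, 8] -> [0, 0, 64, 8]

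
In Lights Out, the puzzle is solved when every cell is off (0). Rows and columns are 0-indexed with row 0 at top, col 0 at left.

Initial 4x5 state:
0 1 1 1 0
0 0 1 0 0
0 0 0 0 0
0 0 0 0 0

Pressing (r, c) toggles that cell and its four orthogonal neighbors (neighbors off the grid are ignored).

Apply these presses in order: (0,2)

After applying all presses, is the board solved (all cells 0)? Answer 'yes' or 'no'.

After press 1 at (0,2):
0 0 0 0 0
0 0 0 0 0
0 0 0 0 0
0 0 0 0 0

Lights still on: 0

Answer: yes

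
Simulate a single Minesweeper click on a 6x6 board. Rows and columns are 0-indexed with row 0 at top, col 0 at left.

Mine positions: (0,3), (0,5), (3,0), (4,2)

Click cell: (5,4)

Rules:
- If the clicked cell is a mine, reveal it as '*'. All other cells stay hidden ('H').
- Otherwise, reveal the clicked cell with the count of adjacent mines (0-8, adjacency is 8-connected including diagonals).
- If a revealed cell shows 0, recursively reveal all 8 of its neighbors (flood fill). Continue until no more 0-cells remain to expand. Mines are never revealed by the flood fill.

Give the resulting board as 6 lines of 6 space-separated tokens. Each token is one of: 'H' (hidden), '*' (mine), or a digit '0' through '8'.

0 0 1 H H H
0 0 1 1 2 1
1 1 0 0 0 0
H 2 1 1 0 0
H H H 1 0 0
H H H 1 0 0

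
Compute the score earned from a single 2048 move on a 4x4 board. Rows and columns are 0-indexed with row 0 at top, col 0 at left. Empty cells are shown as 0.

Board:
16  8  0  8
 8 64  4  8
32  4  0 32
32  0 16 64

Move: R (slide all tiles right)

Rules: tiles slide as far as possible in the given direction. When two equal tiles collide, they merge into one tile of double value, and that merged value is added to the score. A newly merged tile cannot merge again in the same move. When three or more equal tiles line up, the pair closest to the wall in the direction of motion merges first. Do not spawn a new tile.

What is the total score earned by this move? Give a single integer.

Slide right:
row 0: [16, 8, 0, 8] -> [0, 0, 16, 16]  score +16 (running 16)
row 1: [8, 64, 4, 8] -> [8, 64, 4, 8]  score +0 (running 16)
row 2: [32, 4, 0, 32] -> [0, 32, 4, 32]  score +0 (running 16)
row 3: [32, 0, 16, 64] -> [0, 32, 16, 64]  score +0 (running 16)
Board after move:
 0  0 16 16
 8 64  4  8
 0 32  4 32
 0 32 16 64

Answer: 16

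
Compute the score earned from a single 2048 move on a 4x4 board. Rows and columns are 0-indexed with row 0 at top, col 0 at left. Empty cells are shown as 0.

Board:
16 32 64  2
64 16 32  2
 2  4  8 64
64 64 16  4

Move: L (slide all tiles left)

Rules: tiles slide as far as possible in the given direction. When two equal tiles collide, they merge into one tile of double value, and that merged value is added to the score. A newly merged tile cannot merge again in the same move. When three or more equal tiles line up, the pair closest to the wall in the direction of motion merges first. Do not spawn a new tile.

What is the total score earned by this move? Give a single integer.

Answer: 128

Derivation:
Slide left:
row 0: [16, 32, 64, 2] -> [16, 32, 64, 2]  score +0 (running 0)
row 1: [64, 16, 32, 2] -> [64, 16, 32, 2]  score +0 (running 0)
row 2: [2, 4, 8, 64] -> [2, 4, 8, 64]  score +0 (running 0)
row 3: [64, 64, 16, 4] -> [128, 16, 4, 0]  score +128 (running 128)
Board after move:
 16  32  64   2
 64  16  32   2
  2   4   8  64
128  16   4   0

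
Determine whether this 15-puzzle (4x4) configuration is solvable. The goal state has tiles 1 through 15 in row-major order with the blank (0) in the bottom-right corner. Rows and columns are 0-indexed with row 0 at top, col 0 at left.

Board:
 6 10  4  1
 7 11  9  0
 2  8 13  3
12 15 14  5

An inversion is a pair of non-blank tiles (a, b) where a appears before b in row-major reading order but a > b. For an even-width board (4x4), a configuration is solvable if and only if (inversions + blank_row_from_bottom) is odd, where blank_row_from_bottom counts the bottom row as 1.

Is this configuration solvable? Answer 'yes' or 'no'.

Answer: no

Derivation:
Inversions: 37
Blank is in row 1 (0-indexed from top), which is row 3 counting from the bottom (bottom = 1).
37 + 3 = 40, which is even, so the puzzle is not solvable.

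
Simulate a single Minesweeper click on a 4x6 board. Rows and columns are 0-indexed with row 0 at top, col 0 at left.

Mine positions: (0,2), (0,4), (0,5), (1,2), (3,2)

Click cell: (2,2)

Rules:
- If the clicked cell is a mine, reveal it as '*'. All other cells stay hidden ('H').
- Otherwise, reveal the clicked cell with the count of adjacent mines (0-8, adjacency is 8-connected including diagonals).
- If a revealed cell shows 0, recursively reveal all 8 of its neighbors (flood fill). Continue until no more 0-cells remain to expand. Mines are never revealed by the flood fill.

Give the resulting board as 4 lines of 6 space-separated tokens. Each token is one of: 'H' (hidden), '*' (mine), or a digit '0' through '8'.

H H H H H H
H H H H H H
H H 2 H H H
H H H H H H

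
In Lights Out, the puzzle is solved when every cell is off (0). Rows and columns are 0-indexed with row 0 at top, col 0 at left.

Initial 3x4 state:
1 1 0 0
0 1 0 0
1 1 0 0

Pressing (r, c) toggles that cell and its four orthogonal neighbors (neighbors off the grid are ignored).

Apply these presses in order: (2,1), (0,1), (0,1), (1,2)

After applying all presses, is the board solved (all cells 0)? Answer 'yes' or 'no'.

After press 1 at (2,1):
1 1 0 0
0 0 0 0
0 0 1 0

After press 2 at (0,1):
0 0 1 0
0 1 0 0
0 0 1 0

After press 3 at (0,1):
1 1 0 0
0 0 0 0
0 0 1 0

After press 4 at (1,2):
1 1 1 0
0 1 1 1
0 0 0 0

Lights still on: 6

Answer: no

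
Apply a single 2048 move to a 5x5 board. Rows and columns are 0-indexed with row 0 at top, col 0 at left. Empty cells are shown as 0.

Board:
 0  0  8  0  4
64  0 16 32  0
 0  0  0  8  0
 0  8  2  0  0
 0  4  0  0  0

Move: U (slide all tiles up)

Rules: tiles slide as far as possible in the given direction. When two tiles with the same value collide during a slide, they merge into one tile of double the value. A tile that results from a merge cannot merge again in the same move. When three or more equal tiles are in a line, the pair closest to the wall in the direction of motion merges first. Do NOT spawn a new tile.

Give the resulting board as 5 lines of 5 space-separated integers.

Answer: 64  8  8 32  4
 0  4 16  8  0
 0  0  2  0  0
 0  0  0  0  0
 0  0  0  0  0

Derivation:
Slide up:
col 0: [0, 64, 0, 0, 0] -> [64, 0, 0, 0, 0]
col 1: [0, 0, 0, 8, 4] -> [8, 4, 0, 0, 0]
col 2: [8, 16, 0, 2, 0] -> [8, 16, 2, 0, 0]
col 3: [0, 32, 8, 0, 0] -> [32, 8, 0, 0, 0]
col 4: [4, 0, 0, 0, 0] -> [4, 0, 0, 0, 0]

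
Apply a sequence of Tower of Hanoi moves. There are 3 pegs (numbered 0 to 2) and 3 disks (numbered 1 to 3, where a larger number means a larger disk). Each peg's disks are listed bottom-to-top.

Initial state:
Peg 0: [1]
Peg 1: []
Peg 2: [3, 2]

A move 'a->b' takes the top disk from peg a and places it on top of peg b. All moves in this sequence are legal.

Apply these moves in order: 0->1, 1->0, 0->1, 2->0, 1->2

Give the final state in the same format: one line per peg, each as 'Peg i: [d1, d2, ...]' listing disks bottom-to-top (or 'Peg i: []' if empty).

Answer: Peg 0: [2]
Peg 1: []
Peg 2: [3, 1]

Derivation:
After move 1 (0->1):
Peg 0: []
Peg 1: [1]
Peg 2: [3, 2]

After move 2 (1->0):
Peg 0: [1]
Peg 1: []
Peg 2: [3, 2]

After move 3 (0->1):
Peg 0: []
Peg 1: [1]
Peg 2: [3, 2]

After move 4 (2->0):
Peg 0: [2]
Peg 1: [1]
Peg 2: [3]

After move 5 (1->2):
Peg 0: [2]
Peg 1: []
Peg 2: [3, 1]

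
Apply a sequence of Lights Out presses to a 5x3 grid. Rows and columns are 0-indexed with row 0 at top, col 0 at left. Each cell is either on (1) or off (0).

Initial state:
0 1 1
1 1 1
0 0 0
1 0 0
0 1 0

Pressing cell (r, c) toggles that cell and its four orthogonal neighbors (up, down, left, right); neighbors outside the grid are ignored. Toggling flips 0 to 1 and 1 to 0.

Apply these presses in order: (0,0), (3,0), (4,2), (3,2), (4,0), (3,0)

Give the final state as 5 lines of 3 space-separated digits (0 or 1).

Answer: 1 0 1
0 1 1
0 0 1
0 1 0
1 1 0

Derivation:
After press 1 at (0,0):
1 0 1
0 1 1
0 0 0
1 0 0
0 1 0

After press 2 at (3,0):
1 0 1
0 1 1
1 0 0
0 1 0
1 1 0

After press 3 at (4,2):
1 0 1
0 1 1
1 0 0
0 1 1
1 0 1

After press 4 at (3,2):
1 0 1
0 1 1
1 0 1
0 0 0
1 0 0

After press 5 at (4,0):
1 0 1
0 1 1
1 0 1
1 0 0
0 1 0

After press 6 at (3,0):
1 0 1
0 1 1
0 0 1
0 1 0
1 1 0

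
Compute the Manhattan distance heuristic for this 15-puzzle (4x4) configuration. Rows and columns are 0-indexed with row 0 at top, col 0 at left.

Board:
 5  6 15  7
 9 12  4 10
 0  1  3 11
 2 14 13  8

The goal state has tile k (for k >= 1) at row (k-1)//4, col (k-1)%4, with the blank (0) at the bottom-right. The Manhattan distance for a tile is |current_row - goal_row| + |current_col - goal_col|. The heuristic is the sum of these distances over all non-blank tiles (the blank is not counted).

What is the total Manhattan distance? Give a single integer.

Answer: 30

Derivation:
Tile 5: at (0,0), goal (1,0), distance |0-1|+|0-0| = 1
Tile 6: at (0,1), goal (1,1), distance |0-1|+|1-1| = 1
Tile 15: at (0,2), goal (3,2), distance |0-3|+|2-2| = 3
Tile 7: at (0,3), goal (1,2), distance |0-1|+|3-2| = 2
Tile 9: at (1,0), goal (2,0), distance |1-2|+|0-0| = 1
Tile 12: at (1,1), goal (2,3), distance |1-2|+|1-3| = 3
Tile 4: at (1,2), goal (0,3), distance |1-0|+|2-3| = 2
Tile 10: at (1,3), goal (2,1), distance |1-2|+|3-1| = 3
Tile 1: at (2,1), goal (0,0), distance |2-0|+|1-0| = 3
Tile 3: at (2,2), goal (0,2), distance |2-0|+|2-2| = 2
Tile 11: at (2,3), goal (2,2), distance |2-2|+|3-2| = 1
Tile 2: at (3,0), goal (0,1), distance |3-0|+|0-1| = 4
Tile 14: at (3,1), goal (3,1), distance |3-3|+|1-1| = 0
Tile 13: at (3,2), goal (3,0), distance |3-3|+|2-0| = 2
Tile 8: at (3,3), goal (1,3), distance |3-1|+|3-3| = 2
Sum: 1 + 1 + 3 + 2 + 1 + 3 + 2 + 3 + 3 + 2 + 1 + 4 + 0 + 2 + 2 = 30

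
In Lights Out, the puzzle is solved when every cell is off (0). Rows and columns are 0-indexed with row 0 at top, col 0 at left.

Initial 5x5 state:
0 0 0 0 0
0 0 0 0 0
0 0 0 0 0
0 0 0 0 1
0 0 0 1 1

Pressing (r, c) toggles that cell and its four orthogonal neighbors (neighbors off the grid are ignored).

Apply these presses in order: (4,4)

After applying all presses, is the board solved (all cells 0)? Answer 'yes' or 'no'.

After press 1 at (4,4):
0 0 0 0 0
0 0 0 0 0
0 0 0 0 0
0 0 0 0 0
0 0 0 0 0

Lights still on: 0

Answer: yes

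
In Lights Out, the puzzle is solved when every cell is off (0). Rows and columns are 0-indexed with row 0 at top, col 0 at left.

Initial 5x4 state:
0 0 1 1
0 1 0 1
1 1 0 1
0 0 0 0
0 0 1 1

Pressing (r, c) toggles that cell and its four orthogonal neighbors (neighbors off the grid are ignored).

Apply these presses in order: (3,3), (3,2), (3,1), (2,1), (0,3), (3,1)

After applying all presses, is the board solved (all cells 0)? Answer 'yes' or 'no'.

After press 1 at (3,3):
0 0 1 1
0 1 0 1
1 1 0 0
0 0 1 1
0 0 1 0

After press 2 at (3,2):
0 0 1 1
0 1 0 1
1 1 1 0
0 1 0 0
0 0 0 0

After press 3 at (3,1):
0 0 1 1
0 1 0 1
1 0 1 0
1 0 1 0
0 1 0 0

After press 4 at (2,1):
0 0 1 1
0 0 0 1
0 1 0 0
1 1 1 0
0 1 0 0

After press 5 at (0,3):
0 0 0 0
0 0 0 0
0 1 0 0
1 1 1 0
0 1 0 0

After press 6 at (3,1):
0 0 0 0
0 0 0 0
0 0 0 0
0 0 0 0
0 0 0 0

Lights still on: 0

Answer: yes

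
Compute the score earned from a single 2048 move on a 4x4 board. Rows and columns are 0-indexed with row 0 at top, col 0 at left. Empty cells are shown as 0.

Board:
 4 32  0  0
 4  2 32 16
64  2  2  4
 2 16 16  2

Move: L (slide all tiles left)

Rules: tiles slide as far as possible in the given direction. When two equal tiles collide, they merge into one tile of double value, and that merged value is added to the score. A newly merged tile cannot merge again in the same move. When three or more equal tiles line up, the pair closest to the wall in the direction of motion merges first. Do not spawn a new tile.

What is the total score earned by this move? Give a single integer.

Slide left:
row 0: [4, 32, 0, 0] -> [4, 32, 0, 0]  score +0 (running 0)
row 1: [4, 2, 32, 16] -> [4, 2, 32, 16]  score +0 (running 0)
row 2: [64, 2, 2, 4] -> [64, 4, 4, 0]  score +4 (running 4)
row 3: [2, 16, 16, 2] -> [2, 32, 2, 0]  score +32 (running 36)
Board after move:
 4 32  0  0
 4  2 32 16
64  4  4  0
 2 32  2  0

Answer: 36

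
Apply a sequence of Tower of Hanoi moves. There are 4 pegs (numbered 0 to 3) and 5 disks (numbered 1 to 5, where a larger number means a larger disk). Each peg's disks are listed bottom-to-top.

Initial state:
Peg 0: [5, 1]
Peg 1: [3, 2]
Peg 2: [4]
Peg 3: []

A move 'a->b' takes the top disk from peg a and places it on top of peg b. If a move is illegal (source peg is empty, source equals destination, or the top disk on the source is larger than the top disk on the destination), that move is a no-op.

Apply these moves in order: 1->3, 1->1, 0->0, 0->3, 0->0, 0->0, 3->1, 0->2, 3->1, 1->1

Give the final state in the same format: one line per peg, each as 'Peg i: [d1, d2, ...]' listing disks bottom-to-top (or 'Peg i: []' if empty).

After move 1 (1->3):
Peg 0: [5, 1]
Peg 1: [3]
Peg 2: [4]
Peg 3: [2]

After move 2 (1->1):
Peg 0: [5, 1]
Peg 1: [3]
Peg 2: [4]
Peg 3: [2]

After move 3 (0->0):
Peg 0: [5, 1]
Peg 1: [3]
Peg 2: [4]
Peg 3: [2]

After move 4 (0->3):
Peg 0: [5]
Peg 1: [3]
Peg 2: [4]
Peg 3: [2, 1]

After move 5 (0->0):
Peg 0: [5]
Peg 1: [3]
Peg 2: [4]
Peg 3: [2, 1]

After move 6 (0->0):
Peg 0: [5]
Peg 1: [3]
Peg 2: [4]
Peg 3: [2, 1]

After move 7 (3->1):
Peg 0: [5]
Peg 1: [3, 1]
Peg 2: [4]
Peg 3: [2]

After move 8 (0->2):
Peg 0: [5]
Peg 1: [3, 1]
Peg 2: [4]
Peg 3: [2]

After move 9 (3->1):
Peg 0: [5]
Peg 1: [3, 1]
Peg 2: [4]
Peg 3: [2]

After move 10 (1->1):
Peg 0: [5]
Peg 1: [3, 1]
Peg 2: [4]
Peg 3: [2]

Answer: Peg 0: [5]
Peg 1: [3, 1]
Peg 2: [4]
Peg 3: [2]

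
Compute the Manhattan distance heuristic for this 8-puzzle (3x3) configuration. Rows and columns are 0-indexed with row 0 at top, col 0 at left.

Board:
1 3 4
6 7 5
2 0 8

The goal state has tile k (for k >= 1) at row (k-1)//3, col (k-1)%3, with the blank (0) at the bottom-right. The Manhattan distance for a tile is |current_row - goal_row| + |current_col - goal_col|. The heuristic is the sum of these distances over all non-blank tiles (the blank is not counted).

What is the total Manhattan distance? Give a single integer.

Answer: 13

Derivation:
Tile 1: (0,0)->(0,0) = 0
Tile 3: (0,1)->(0,2) = 1
Tile 4: (0,2)->(1,0) = 3
Tile 6: (1,0)->(1,2) = 2
Tile 7: (1,1)->(2,0) = 2
Tile 5: (1,2)->(1,1) = 1
Tile 2: (2,0)->(0,1) = 3
Tile 8: (2,2)->(2,1) = 1
Sum: 0 + 1 + 3 + 2 + 2 + 1 + 3 + 1 = 13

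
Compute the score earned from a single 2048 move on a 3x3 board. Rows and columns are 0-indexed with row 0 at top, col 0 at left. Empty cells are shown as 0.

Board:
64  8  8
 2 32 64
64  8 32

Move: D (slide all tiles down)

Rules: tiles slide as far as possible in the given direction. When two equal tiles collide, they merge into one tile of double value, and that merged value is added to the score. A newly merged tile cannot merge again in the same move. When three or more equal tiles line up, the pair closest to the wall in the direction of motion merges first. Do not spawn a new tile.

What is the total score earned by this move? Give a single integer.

Slide down:
col 0: [64, 2, 64] -> [64, 2, 64]  score +0 (running 0)
col 1: [8, 32, 8] -> [8, 32, 8]  score +0 (running 0)
col 2: [8, 64, 32] -> [8, 64, 32]  score +0 (running 0)
Board after move:
64  8  8
 2 32 64
64  8 32

Answer: 0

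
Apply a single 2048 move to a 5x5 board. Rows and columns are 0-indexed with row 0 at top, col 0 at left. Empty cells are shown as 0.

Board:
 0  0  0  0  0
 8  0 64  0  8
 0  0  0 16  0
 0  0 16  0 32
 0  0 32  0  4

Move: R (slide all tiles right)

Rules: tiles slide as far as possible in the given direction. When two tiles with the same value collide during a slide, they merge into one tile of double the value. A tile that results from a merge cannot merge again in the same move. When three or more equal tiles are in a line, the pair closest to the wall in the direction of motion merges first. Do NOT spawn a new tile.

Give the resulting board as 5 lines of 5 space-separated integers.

Answer:  0  0  0  0  0
 0  0  8 64  8
 0  0  0  0 16
 0  0  0 16 32
 0  0  0 32  4

Derivation:
Slide right:
row 0: [0, 0, 0, 0, 0] -> [0, 0, 0, 0, 0]
row 1: [8, 0, 64, 0, 8] -> [0, 0, 8, 64, 8]
row 2: [0, 0, 0, 16, 0] -> [0, 0, 0, 0, 16]
row 3: [0, 0, 16, 0, 32] -> [0, 0, 0, 16, 32]
row 4: [0, 0, 32, 0, 4] -> [0, 0, 0, 32, 4]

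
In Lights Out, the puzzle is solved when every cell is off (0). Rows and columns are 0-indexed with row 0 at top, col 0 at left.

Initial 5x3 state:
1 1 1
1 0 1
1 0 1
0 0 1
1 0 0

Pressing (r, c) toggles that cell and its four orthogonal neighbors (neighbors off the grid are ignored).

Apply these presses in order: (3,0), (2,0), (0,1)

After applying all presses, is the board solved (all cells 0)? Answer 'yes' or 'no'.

After press 1 at (3,0):
1 1 1
1 0 1
0 0 1
1 1 1
0 0 0

After press 2 at (2,0):
1 1 1
0 0 1
1 1 1
0 1 1
0 0 0

After press 3 at (0,1):
0 0 0
0 1 1
1 1 1
0 1 1
0 0 0

Lights still on: 7

Answer: no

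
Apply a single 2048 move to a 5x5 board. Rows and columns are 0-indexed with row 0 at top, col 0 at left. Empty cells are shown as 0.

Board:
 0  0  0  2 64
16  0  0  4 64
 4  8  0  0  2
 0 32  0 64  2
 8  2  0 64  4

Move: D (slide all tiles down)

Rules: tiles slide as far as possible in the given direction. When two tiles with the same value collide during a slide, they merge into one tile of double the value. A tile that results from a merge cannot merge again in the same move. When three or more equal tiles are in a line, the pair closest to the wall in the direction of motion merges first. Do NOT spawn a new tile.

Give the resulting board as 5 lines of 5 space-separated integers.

Slide down:
col 0: [0, 16, 4, 0, 8] -> [0, 0, 16, 4, 8]
col 1: [0, 0, 8, 32, 2] -> [0, 0, 8, 32, 2]
col 2: [0, 0, 0, 0, 0] -> [0, 0, 0, 0, 0]
col 3: [2, 4, 0, 64, 64] -> [0, 0, 2, 4, 128]
col 4: [64, 64, 2, 2, 4] -> [0, 0, 128, 4, 4]

Answer:   0   0   0   0   0
  0   0   0   0   0
 16   8   0   2 128
  4  32   0   4   4
  8   2   0 128   4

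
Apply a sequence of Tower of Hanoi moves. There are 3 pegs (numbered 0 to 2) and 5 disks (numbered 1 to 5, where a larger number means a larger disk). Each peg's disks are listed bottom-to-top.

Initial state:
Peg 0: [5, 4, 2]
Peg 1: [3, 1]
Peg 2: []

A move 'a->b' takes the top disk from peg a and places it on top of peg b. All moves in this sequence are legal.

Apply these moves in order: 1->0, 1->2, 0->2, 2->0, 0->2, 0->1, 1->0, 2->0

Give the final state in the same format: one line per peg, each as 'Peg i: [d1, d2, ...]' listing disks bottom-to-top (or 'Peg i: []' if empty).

Answer: Peg 0: [5, 4, 2, 1]
Peg 1: []
Peg 2: [3]

Derivation:
After move 1 (1->0):
Peg 0: [5, 4, 2, 1]
Peg 1: [3]
Peg 2: []

After move 2 (1->2):
Peg 0: [5, 4, 2, 1]
Peg 1: []
Peg 2: [3]

After move 3 (0->2):
Peg 0: [5, 4, 2]
Peg 1: []
Peg 2: [3, 1]

After move 4 (2->0):
Peg 0: [5, 4, 2, 1]
Peg 1: []
Peg 2: [3]

After move 5 (0->2):
Peg 0: [5, 4, 2]
Peg 1: []
Peg 2: [3, 1]

After move 6 (0->1):
Peg 0: [5, 4]
Peg 1: [2]
Peg 2: [3, 1]

After move 7 (1->0):
Peg 0: [5, 4, 2]
Peg 1: []
Peg 2: [3, 1]

After move 8 (2->0):
Peg 0: [5, 4, 2, 1]
Peg 1: []
Peg 2: [3]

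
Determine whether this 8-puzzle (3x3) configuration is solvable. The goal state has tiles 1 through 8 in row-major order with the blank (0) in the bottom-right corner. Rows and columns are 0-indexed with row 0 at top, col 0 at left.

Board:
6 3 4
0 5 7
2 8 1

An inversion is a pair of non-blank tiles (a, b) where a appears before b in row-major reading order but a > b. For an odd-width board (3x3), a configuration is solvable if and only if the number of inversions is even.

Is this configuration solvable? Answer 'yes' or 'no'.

Inversions (pairs i<j in row-major order where tile[i] > tile[j] > 0): 15
15 is odd, so the puzzle is not solvable.

Answer: no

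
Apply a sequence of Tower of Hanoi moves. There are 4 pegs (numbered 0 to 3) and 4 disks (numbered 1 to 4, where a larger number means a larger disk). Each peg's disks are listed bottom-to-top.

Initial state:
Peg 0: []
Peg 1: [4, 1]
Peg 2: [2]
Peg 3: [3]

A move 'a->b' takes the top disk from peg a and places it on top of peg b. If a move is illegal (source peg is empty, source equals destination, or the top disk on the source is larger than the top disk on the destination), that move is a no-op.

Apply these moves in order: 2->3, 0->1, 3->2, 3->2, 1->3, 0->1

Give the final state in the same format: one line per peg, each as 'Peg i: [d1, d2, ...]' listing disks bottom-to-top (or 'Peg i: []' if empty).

After move 1 (2->3):
Peg 0: []
Peg 1: [4, 1]
Peg 2: []
Peg 3: [3, 2]

After move 2 (0->1):
Peg 0: []
Peg 1: [4, 1]
Peg 2: []
Peg 3: [3, 2]

After move 3 (3->2):
Peg 0: []
Peg 1: [4, 1]
Peg 2: [2]
Peg 3: [3]

After move 4 (3->2):
Peg 0: []
Peg 1: [4, 1]
Peg 2: [2]
Peg 3: [3]

After move 5 (1->3):
Peg 0: []
Peg 1: [4]
Peg 2: [2]
Peg 3: [3, 1]

After move 6 (0->1):
Peg 0: []
Peg 1: [4]
Peg 2: [2]
Peg 3: [3, 1]

Answer: Peg 0: []
Peg 1: [4]
Peg 2: [2]
Peg 3: [3, 1]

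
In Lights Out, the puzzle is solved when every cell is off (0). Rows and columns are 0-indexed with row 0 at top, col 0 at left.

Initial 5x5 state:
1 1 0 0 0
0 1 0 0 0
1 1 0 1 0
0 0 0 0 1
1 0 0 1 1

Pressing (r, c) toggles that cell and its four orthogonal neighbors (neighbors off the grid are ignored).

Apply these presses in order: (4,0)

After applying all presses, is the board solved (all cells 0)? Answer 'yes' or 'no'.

Answer: no

Derivation:
After press 1 at (4,0):
1 1 0 0 0
0 1 0 0 0
1 1 0 1 0
1 0 0 0 1
0 1 0 1 1

Lights still on: 11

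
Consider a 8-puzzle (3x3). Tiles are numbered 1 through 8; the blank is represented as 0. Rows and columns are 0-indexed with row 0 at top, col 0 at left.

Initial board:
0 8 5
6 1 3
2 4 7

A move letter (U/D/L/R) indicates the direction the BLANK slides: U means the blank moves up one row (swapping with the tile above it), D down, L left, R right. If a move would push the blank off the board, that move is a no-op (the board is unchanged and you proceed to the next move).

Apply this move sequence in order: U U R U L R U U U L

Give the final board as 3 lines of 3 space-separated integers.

Answer: 0 8 5
6 1 3
2 4 7

Derivation:
After move 1 (U):
0 8 5
6 1 3
2 4 7

After move 2 (U):
0 8 5
6 1 3
2 4 7

After move 3 (R):
8 0 5
6 1 3
2 4 7

After move 4 (U):
8 0 5
6 1 3
2 4 7

After move 5 (L):
0 8 5
6 1 3
2 4 7

After move 6 (R):
8 0 5
6 1 3
2 4 7

After move 7 (U):
8 0 5
6 1 3
2 4 7

After move 8 (U):
8 0 5
6 1 3
2 4 7

After move 9 (U):
8 0 5
6 1 3
2 4 7

After move 10 (L):
0 8 5
6 1 3
2 4 7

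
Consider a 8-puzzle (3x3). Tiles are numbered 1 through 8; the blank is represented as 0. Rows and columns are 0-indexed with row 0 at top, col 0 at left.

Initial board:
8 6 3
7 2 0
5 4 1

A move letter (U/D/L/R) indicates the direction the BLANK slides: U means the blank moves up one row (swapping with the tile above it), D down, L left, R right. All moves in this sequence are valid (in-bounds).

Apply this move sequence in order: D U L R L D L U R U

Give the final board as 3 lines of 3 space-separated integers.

Answer: 8 0 3
4 6 2
7 5 1

Derivation:
After move 1 (D):
8 6 3
7 2 1
5 4 0

After move 2 (U):
8 6 3
7 2 0
5 4 1

After move 3 (L):
8 6 3
7 0 2
5 4 1

After move 4 (R):
8 6 3
7 2 0
5 4 1

After move 5 (L):
8 6 3
7 0 2
5 4 1

After move 6 (D):
8 6 3
7 4 2
5 0 1

After move 7 (L):
8 6 3
7 4 2
0 5 1

After move 8 (U):
8 6 3
0 4 2
7 5 1

After move 9 (R):
8 6 3
4 0 2
7 5 1

After move 10 (U):
8 0 3
4 6 2
7 5 1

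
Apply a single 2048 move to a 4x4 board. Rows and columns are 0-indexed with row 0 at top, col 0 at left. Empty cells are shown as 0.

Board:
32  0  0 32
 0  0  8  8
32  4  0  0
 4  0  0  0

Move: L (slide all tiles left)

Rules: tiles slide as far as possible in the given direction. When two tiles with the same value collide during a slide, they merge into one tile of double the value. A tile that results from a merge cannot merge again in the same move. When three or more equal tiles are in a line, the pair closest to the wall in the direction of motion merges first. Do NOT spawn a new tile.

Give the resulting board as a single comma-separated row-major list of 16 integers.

Slide left:
row 0: [32, 0, 0, 32] -> [64, 0, 0, 0]
row 1: [0, 0, 8, 8] -> [16, 0, 0, 0]
row 2: [32, 4, 0, 0] -> [32, 4, 0, 0]
row 3: [4, 0, 0, 0] -> [4, 0, 0, 0]

Answer: 64, 0, 0, 0, 16, 0, 0, 0, 32, 4, 0, 0, 4, 0, 0, 0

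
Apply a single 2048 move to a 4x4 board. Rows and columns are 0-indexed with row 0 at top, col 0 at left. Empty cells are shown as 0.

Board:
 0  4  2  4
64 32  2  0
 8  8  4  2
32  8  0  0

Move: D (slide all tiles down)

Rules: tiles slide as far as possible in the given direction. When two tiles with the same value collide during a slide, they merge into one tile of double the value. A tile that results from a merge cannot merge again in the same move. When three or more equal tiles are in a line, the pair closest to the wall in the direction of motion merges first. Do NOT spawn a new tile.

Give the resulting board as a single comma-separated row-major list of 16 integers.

Slide down:
col 0: [0, 64, 8, 32] -> [0, 64, 8, 32]
col 1: [4, 32, 8, 8] -> [0, 4, 32, 16]
col 2: [2, 2, 4, 0] -> [0, 0, 4, 4]
col 3: [4, 0, 2, 0] -> [0, 0, 4, 2]

Answer: 0, 0, 0, 0, 64, 4, 0, 0, 8, 32, 4, 4, 32, 16, 4, 2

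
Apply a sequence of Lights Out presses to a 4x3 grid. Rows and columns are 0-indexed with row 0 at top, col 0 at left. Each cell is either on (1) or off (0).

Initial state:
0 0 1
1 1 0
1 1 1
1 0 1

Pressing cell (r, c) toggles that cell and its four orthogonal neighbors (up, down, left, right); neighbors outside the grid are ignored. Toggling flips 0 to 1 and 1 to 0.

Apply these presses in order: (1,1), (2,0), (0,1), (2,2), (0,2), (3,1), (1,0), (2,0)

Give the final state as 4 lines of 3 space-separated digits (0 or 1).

Answer: 0 1 1
1 0 1
0 0 0
0 1 1

Derivation:
After press 1 at (1,1):
0 1 1
0 0 1
1 0 1
1 0 1

After press 2 at (2,0):
0 1 1
1 0 1
0 1 1
0 0 1

After press 3 at (0,1):
1 0 0
1 1 1
0 1 1
0 0 1

After press 4 at (2,2):
1 0 0
1 1 0
0 0 0
0 0 0

After press 5 at (0,2):
1 1 1
1 1 1
0 0 0
0 0 0

After press 6 at (3,1):
1 1 1
1 1 1
0 1 0
1 1 1

After press 7 at (1,0):
0 1 1
0 0 1
1 1 0
1 1 1

After press 8 at (2,0):
0 1 1
1 0 1
0 0 0
0 1 1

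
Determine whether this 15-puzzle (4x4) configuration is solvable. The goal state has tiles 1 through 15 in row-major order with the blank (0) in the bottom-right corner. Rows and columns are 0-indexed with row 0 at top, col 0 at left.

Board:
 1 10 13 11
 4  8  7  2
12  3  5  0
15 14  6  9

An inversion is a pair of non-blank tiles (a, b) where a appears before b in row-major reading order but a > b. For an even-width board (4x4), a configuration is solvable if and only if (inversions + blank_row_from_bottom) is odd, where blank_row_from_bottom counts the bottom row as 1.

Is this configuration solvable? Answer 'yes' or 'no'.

Answer: no

Derivation:
Inversions: 46
Blank is in row 2 (0-indexed from top), which is row 2 counting from the bottom (bottom = 1).
46 + 2 = 48, which is even, so the puzzle is not solvable.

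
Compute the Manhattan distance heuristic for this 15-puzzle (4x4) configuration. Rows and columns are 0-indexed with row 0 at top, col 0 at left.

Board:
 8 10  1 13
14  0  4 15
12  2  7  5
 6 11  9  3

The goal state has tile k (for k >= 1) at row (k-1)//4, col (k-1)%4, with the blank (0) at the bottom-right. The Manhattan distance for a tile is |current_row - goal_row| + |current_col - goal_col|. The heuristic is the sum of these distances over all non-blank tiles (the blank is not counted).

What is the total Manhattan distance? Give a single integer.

Tile 8: at (0,0), goal (1,3), distance |0-1|+|0-3| = 4
Tile 10: at (0,1), goal (2,1), distance |0-2|+|1-1| = 2
Tile 1: at (0,2), goal (0,0), distance |0-0|+|2-0| = 2
Tile 13: at (0,3), goal (3,0), distance |0-3|+|3-0| = 6
Tile 14: at (1,0), goal (3,1), distance |1-3|+|0-1| = 3
Tile 4: at (1,2), goal (0,3), distance |1-0|+|2-3| = 2
Tile 15: at (1,3), goal (3,2), distance |1-3|+|3-2| = 3
Tile 12: at (2,0), goal (2,3), distance |2-2|+|0-3| = 3
Tile 2: at (2,1), goal (0,1), distance |2-0|+|1-1| = 2
Tile 7: at (2,2), goal (1,2), distance |2-1|+|2-2| = 1
Tile 5: at (2,3), goal (1,0), distance |2-1|+|3-0| = 4
Tile 6: at (3,0), goal (1,1), distance |3-1|+|0-1| = 3
Tile 11: at (3,1), goal (2,2), distance |3-2|+|1-2| = 2
Tile 9: at (3,2), goal (2,0), distance |3-2|+|2-0| = 3
Tile 3: at (3,3), goal (0,2), distance |3-0|+|3-2| = 4
Sum: 4 + 2 + 2 + 6 + 3 + 2 + 3 + 3 + 2 + 1 + 4 + 3 + 2 + 3 + 4 = 44

Answer: 44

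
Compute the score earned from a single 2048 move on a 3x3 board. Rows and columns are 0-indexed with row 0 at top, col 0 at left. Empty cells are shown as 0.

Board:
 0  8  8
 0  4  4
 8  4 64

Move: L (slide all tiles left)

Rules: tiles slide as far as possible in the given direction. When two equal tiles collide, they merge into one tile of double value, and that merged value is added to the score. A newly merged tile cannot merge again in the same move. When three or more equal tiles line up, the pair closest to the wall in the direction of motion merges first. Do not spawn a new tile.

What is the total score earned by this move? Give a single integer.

Answer: 24

Derivation:
Slide left:
row 0: [0, 8, 8] -> [16, 0, 0]  score +16 (running 16)
row 1: [0, 4, 4] -> [8, 0, 0]  score +8 (running 24)
row 2: [8, 4, 64] -> [8, 4, 64]  score +0 (running 24)
Board after move:
16  0  0
 8  0  0
 8  4 64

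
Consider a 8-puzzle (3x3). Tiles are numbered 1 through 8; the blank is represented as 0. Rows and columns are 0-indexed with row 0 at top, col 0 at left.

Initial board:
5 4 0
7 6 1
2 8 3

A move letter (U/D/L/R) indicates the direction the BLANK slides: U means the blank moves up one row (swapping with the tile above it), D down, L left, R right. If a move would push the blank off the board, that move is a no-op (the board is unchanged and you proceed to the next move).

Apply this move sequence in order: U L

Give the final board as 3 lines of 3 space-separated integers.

After move 1 (U):
5 4 0
7 6 1
2 8 3

After move 2 (L):
5 0 4
7 6 1
2 8 3

Answer: 5 0 4
7 6 1
2 8 3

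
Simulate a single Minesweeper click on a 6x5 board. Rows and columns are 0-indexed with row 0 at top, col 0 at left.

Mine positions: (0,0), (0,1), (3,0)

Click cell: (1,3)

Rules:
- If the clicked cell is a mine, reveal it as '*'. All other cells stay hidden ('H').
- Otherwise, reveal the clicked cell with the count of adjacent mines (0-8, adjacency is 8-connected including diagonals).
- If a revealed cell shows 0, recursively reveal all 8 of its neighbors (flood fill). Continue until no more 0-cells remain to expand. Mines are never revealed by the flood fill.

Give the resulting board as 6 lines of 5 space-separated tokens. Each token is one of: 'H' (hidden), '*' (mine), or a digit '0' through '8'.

H H 1 0 0
H 2 1 0 0
H 1 0 0 0
H 1 0 0 0
1 1 0 0 0
0 0 0 0 0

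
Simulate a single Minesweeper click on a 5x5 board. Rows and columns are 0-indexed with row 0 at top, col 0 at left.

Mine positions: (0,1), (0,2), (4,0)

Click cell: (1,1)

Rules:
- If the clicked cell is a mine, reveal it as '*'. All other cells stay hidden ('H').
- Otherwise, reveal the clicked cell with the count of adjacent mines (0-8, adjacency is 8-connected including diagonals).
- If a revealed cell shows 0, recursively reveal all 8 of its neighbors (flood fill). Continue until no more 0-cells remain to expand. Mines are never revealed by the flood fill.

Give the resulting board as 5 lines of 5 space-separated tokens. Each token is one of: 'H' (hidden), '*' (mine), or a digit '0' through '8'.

H H H H H
H 2 H H H
H H H H H
H H H H H
H H H H H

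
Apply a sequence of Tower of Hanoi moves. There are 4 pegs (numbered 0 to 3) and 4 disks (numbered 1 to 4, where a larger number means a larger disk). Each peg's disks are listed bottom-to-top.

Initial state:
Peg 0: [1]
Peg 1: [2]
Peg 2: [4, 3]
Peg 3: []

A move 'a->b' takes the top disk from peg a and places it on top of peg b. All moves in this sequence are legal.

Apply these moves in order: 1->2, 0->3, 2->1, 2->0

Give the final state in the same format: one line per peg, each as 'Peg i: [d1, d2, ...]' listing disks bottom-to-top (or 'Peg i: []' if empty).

After move 1 (1->2):
Peg 0: [1]
Peg 1: []
Peg 2: [4, 3, 2]
Peg 3: []

After move 2 (0->3):
Peg 0: []
Peg 1: []
Peg 2: [4, 3, 2]
Peg 3: [1]

After move 3 (2->1):
Peg 0: []
Peg 1: [2]
Peg 2: [4, 3]
Peg 3: [1]

After move 4 (2->0):
Peg 0: [3]
Peg 1: [2]
Peg 2: [4]
Peg 3: [1]

Answer: Peg 0: [3]
Peg 1: [2]
Peg 2: [4]
Peg 3: [1]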